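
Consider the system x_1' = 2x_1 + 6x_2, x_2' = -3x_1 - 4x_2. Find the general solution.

x_1(t) = -C_1e^(-t)sin(3t) - C_1e^(-t)cos(3t) - C_2e^(-t)sin(3t) + C_2e^(-t)cos(3t), x_2(t) = C_1e^(-t)sin(3t) - C_2e^(-t)cos(3t)

Coefficient matrix A = [[2, 6], [-3, -4]].
Characteristic polynomial det(A - λI) = λ^2 + 2λ + 10 = 0.
Eigenvalues λ = -1 ± 3i (complex conjugate pair).
For λ=-1+3i: an eigenvector is (-1,0) - i(-1,1) = (-1 + i, 0 - i).
A real fundamental pair from Re and Im of e^((-1+3i)t)v: X_1 = e^(-t)(cos(3t)·(-1,0) + sin(3t)·(-1,1)), X_2 = e^(-t)(sin(3t)·(-1,0) - cos(3t)·(-1,1)).
General solution: C_1X_1 + C_2X_2.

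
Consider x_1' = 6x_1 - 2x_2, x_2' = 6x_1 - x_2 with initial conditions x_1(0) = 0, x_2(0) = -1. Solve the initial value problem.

Coefficient matrix A = [[6, -2], [6, -1]].
Characteristic polynomial det(A - λI) = λ^2 - 5λ + 6 = 0.
Eigenvalues λ = 3, 2.
For λ=3: (A-λI) row 1 is [3, -2], so an eigenvector is (-2, -3).
For λ=2: (A-λI) row 1 is [4, -2], so an eigenvector is (1, 2).
General solution: c_1e^(3t)(-2,-3) + c_2e^(2t)(1,2).
Applying x_1(0)=0, x_2(0)=-1 gives c_1=-1, c_2=-2.

x_1(t) = 2e^(3t) - 2e^(2t), x_2(t) = 3e^(3t) - 4e^(2t)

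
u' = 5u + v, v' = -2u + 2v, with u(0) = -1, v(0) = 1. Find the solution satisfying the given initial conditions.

Coefficient matrix A = [[5, 1], [-2, 2]].
Characteristic polynomial det(A - λI) = λ^2 - 7λ + 12 = 0.
Eigenvalues λ = 4, 3.
For λ=4: (A-λI) row 1 is [1, 1], so an eigenvector is (-1, 1).
For λ=3: (A-λI) row 1 is [2, 1], so an eigenvector is (-1, 2).
General solution: c_1e^(4t)(-1,1) + c_2e^(3t)(-1,2).
Applying u(0)=-1, v(0)=1 gives c_1=1, c_2=0.

u(t) = -e^(4t), v(t) = e^(4t)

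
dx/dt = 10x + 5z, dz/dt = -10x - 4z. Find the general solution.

Coefficient matrix A = [[10, 5], [-10, -4]].
Characteristic polynomial det(A - λI) = λ^2 - 6λ + 10 = 0.
Eigenvalues λ = 3 ± i (complex conjugate pair).
For λ=3+i: an eigenvector is (-1,1) - i(-2,3) = (-1 + 2i, 1 - 3i).
A real fundamental pair from Re and Im of e^((3+i)t)v: X_1 = e^(3t)(cos(t)·(-1,1) + sin(t)·(-2,3)), X_2 = e^(3t)(sin(t)·(-1,1) - cos(t)·(-2,3)).
General solution: K_1X_1 + K_2X_2.

x(t) = -2K_1e^(3t)sin(t) - K_1e^(3t)cos(t) - K_2e^(3t)sin(t) + 2K_2e^(3t)cos(t), z(t) = 3K_1e^(3t)sin(t) + K_1e^(3t)cos(t) + K_2e^(3t)sin(t) - 3K_2e^(3t)cos(t)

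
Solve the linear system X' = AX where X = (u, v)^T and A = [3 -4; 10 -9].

Coefficient matrix A = [[3, -4], [10, -9]].
Characteristic polynomial det(A - λI) = λ^2 + 6λ + 13 = 0.
Eigenvalues λ = -3 ± 2i (complex conjugate pair).
For λ=-3+2i: an eigenvector is (1,2) - i(-1,-1) = (1 + i, 2 + i).
A real fundamental pair from Re and Im of e^((-3+2i)t)v: X_1 = e^(-3t)(cos(2t)·(1,2) + sin(2t)·(-1,-1)), X_2 = e^(-3t)(sin(2t)·(1,2) - cos(2t)·(-1,-1)).
General solution: C_1X_1 + C_2X_2.

u(t) = -C_1e^(-3t)sin(2t) + C_1e^(-3t)cos(2t) + C_2e^(-3t)sin(2t) + C_2e^(-3t)cos(2t), v(t) = -C_1e^(-3t)sin(2t) + 2C_1e^(-3t)cos(2t) + 2C_2e^(-3t)sin(2t) + C_2e^(-3t)cos(2t)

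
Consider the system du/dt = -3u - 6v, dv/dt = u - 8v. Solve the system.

Coefficient matrix A = [[-3, -6], [1, -8]].
Characteristic polynomial det(A - λI) = λ^2 + 11λ + 30 = 0.
Eigenvalues λ = -5, -6.
For λ=-5: (A-λI) row 1 is [2, -6], so an eigenvector is (-3, -1).
For λ=-6: (A-λI) row 1 is [3, -6], so an eigenvector is (-2, -1).
General solution: K_1e^(-5t)(-3,-1) + K_2e^(-6t)(-2,-1).

u(t) = -3K_1e^(-5t) - 2K_2e^(-6t), v(t) = -K_1e^(-5t) - K_2e^(-6t)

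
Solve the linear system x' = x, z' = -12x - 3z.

x(t) = -C_2e^(t), z(t) = C_1e^(-3t) + 3C_2e^(t)

Coefficient matrix A = [[1, 0], [-12, -3]].
Characteristic polynomial det(A - λI) = λ^2 + 2λ - 3 = 0.
Eigenvalues λ = -3, 1.
For λ=-3: (A-λI) row 1 is [4, 0], so an eigenvector is (0, 1).
For λ=1: (A-λI) row 2 is [-12, -4], so an eigenvector is (-1, 3).
General solution: C_1e^(-3t)(0,1) + C_2e^(t)(-1,3).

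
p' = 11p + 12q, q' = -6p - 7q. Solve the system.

Coefficient matrix A = [[11, 12], [-6, -7]].
Characteristic polynomial det(A - λI) = λ^2 - 4λ - 5 = 0.
Eigenvalues λ = -1, 5.
For λ=-1: (A-λI) row 1 is [12, 12], so an eigenvector is (1, -1).
For λ=5: (A-λI) row 1 is [6, 12], so an eigenvector is (-2, 1).
General solution: c_1e^(-t)(1,-1) + c_2e^(5t)(-2,1).

p(t) = c_1e^(-t) - 2c_2e^(5t), q(t) = -c_1e^(-t) + c_2e^(5t)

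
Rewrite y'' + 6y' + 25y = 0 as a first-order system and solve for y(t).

y(t) = c_1e^(-3t)cos(4t) + c_2e^(-3t)sin(4t)

Let x_1 = y, x_2 = y'. Then x_1' = x_2 and x_2' = -25x_1 - 6x_2.
A = [[0,1],[-25,-6]]; det(A-λI) = λ^2 + 6λ + 25.
Eigenvalues λ = -3 ± 4i.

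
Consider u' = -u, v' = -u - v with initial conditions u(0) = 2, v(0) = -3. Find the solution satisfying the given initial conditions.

Coefficient matrix A = [[-1, 0], [-1, -1]].
Characteristic polynomial det(A - λI) = λ^2 + 2λ + 1 = 0.
Single eigenvalue λ = -1 with algebraic multiplicity 2.
Eigenvector v = (0,1); generalized eigenvector w with (A-λI)w=v is (-1,-1).
General solution: e^(-t)[C_1·v + C_2·(t·v + w)].
Applying u(0)=2, v(0)=-3 gives C_1=-5, C_2=-2.

u(t) = 2e^(-t), v(t) = -2te^(-t) - 3e^(-t)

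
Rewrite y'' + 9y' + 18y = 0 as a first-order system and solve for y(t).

y(t) = c_1e^(-3t) + c_2e^(-6t)

Let x_1 = y, x_2 = y'. Then x_1' = x_2 and x_2' = -18x_1 - 9x_2.
A = [[0,1],[-18,-9]]; det(A-λI) = λ^2 + 9λ + 18.
Eigenvalues λ = -3, -6 with eigenvectors (1,-3), (1,-6).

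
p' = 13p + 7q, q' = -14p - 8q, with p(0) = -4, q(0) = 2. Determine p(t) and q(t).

p(t) = -6e^(6t) + 2e^(-t), q(t) = 6e^(6t) - 4e^(-t)

Coefficient matrix A = [[13, 7], [-14, -8]].
Characteristic polynomial det(A - λI) = λ^2 - 5λ - 6 = 0.
Eigenvalues λ = -1, 6.
For λ=-1: (A-λI) row 1 is [14, 7], so an eigenvector is (1, -2).
For λ=6: (A-λI) row 1 is [7, 7], so an eigenvector is (1, -1).
General solution: C_1e^(-t)(1,-2) + C_2e^(6t)(1,-1).
Applying p(0)=-4, q(0)=2 gives C_1=2, C_2=-6.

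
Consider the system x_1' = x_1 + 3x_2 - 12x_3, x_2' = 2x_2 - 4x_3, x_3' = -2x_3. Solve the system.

Coefficient matrix A = [[1, 3, -12], [0, 2, -4], [0, 0, -2]].
det(A - λI) = 0 gives eigenvalues λ = 2, 1, -2.
For λ=2: eigenvector (3,1,0).
For λ=1: eigenvector (1,0,0).
For λ=-2: eigenvector (3,1,1).
General solution: K_1e^(2t)(3,1,0) + K_2e^(t)(1,0,0) + K_3e^(-2t)(3,1,1).

x_1(t) = 3K_1e^(2t) + K_2e^(t) + 3K_3e^(-2t), x_2(t) = K_1e^(2t) + K_3e^(-2t), x_3(t) = K_3e^(-2t)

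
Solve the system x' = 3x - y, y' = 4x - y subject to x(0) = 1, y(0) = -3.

Coefficient matrix A = [[3, -1], [4, -1]].
Characteristic polynomial det(A - λI) = λ^2 - 2λ + 1 = 0.
Single eigenvalue λ = 1 with algebraic multiplicity 2.
Eigenvector v = (-1,-2); generalized eigenvector w with (A-λI)w=v is (-2,-3).
General solution: e^(t)[C_1·v + C_2·(t·v + w)].
Applying x(0)=1, y(0)=-3 gives C_1=9, C_2=-5.

x(t) = 5te^(t) + e^(t), y(t) = 10te^(t) - 3e^(t)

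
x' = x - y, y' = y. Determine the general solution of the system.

Coefficient matrix A = [[1, -1], [0, 1]].
Characteristic polynomial det(A - λI) = λ^2 - 2λ + 1 = 0.
Single eigenvalue λ = 1 with algebraic multiplicity 2.
Eigenvector v = (1,0); generalized eigenvector w with (A-λI)w=v is (2,-1).
General solution: e^(t)[c_1·v + c_2·(t·v + w)].

x(t) = c_1e^(t) + c_2te^(t) + 2c_2e^(t), y(t) = -c_2e^(t)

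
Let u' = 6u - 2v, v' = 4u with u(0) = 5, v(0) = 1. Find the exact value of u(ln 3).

A = [[6,-2],[4,0]]; eigenvalues λ = 4, 2.
Eigenvectors: (1,1) for λ=4, (1,2) for λ=2.
From the initial condition, c_1 = 9, c_2 = -4.
u(ln 3) = (9)(3^4)(1) + (-4)(3^2)(1) = 693.

693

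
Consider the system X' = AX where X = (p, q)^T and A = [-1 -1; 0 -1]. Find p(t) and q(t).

p(t) = K_1e^(-t) + K_2te^(-t) - 3K_2e^(-t), q(t) = -K_2e^(-t)

Coefficient matrix A = [[-1, -1], [0, -1]].
Characteristic polynomial det(A - λI) = λ^2 + 2λ + 1 = 0.
Single eigenvalue λ = -1 with algebraic multiplicity 2.
Eigenvector v = (1,0); generalized eigenvector w with (A-λI)w=v is (-3,-1).
General solution: e^(-t)[K_1·v + K_2·(t·v + w)].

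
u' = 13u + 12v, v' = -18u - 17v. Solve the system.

Coefficient matrix A = [[13, 12], [-18, -17]].
Characteristic polynomial det(A - λI) = λ^2 + 4λ - 5 = 0.
Eigenvalues λ = -5, 1.
For λ=-5: (A-λI) row 1 is [18, 12], so an eigenvector is (-2, 3).
For λ=1: (A-λI) row 1 is [12, 12], so an eigenvector is (-1, 1).
General solution: K_1e^(-5t)(-2,3) + K_2e^(t)(-1,1).

u(t) = -2K_1e^(-5t) - K_2e^(t), v(t) = 3K_1e^(-5t) + K_2e^(t)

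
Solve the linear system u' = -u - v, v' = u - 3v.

Coefficient matrix A = [[-1, -1], [1, -3]].
Characteristic polynomial det(A - λI) = λ^2 + 4λ + 4 = 0.
Single eigenvalue λ = -2 with algebraic multiplicity 2.
Eigenvector v = (1,1); generalized eigenvector w with (A-λI)w=v is (-2,-3).
General solution: e^(-2t)[c_1·v + c_2·(t·v + w)].

u(t) = c_1e^(-2t) + c_2te^(-2t) - 2c_2e^(-2t), v(t) = c_1e^(-2t) + c_2te^(-2t) - 3c_2e^(-2t)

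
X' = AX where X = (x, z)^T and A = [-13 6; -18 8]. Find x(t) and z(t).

Coefficient matrix A = [[-13, 6], [-18, 8]].
Characteristic polynomial det(A - λI) = λ^2 + 5λ + 4 = 0.
Eigenvalues λ = -1, -4.
For λ=-1: (A-λI) row 1 is [-12, 6], so an eigenvector is (1, 2).
For λ=-4: (A-λI) row 1 is [-9, 6], so an eigenvector is (2, 3).
General solution: C_1e^(-t)(1,2) + C_2e^(-4t)(2,3).

x(t) = C_1e^(-t) + 2C_2e^(-4t), z(t) = 2C_1e^(-t) + 3C_2e^(-4t)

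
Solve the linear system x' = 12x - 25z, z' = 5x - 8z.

x(t) = 2c_1e^(2t)sin(5t) + c_1e^(2t)cos(5t) + c_2e^(2t)sin(5t) - 2c_2e^(2t)cos(5t), z(t) = c_1e^(2t)sin(5t) - c_2e^(2t)cos(5t)

Coefficient matrix A = [[12, -25], [5, -8]].
Characteristic polynomial det(A - λI) = λ^2 - 4λ + 29 = 0.
Eigenvalues λ = 2 ± 5i (complex conjugate pair).
For λ=2+5i: an eigenvector is (1,0) - i(2,1) = (1 - 2i, 0 - i).
A real fundamental pair from Re and Im of e^((2+5i)t)v: X_1 = e^(2t)(cos(5t)·(1,0) + sin(5t)·(2,1)), X_2 = e^(2t)(sin(5t)·(1,0) - cos(5t)·(2,1)).
General solution: c_1X_1 + c_2X_2.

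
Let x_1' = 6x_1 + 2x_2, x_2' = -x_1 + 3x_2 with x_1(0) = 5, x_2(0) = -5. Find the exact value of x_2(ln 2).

-80

A = [[6,2],[-1,3]]; eigenvalues λ = 4, 5.
Eigenvectors: (1,-1) for λ=4, (-2,1) for λ=5.
From the initial condition, c_1 = 5, c_2 = 0.
x_2(ln 2) = (5)(2^4)(-1) + (0)(2^5)(1) = -80.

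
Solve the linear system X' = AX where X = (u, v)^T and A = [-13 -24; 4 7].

u(t) = -2c_1e^(-t) - 3c_2e^(-5t), v(t) = c_1e^(-t) + c_2e^(-5t)

Coefficient matrix A = [[-13, -24], [4, 7]].
Characteristic polynomial det(A - λI) = λ^2 + 6λ + 5 = 0.
Eigenvalues λ = -1, -5.
For λ=-1: (A-λI) row 1 is [-12, -24], so an eigenvector is (-2, 1).
For λ=-5: (A-λI) row 1 is [-8, -24], so an eigenvector is (-3, 1).
General solution: c_1e^(-t)(-2,1) + c_2e^(-5t)(-3,1).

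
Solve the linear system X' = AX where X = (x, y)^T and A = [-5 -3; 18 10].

x(t) = -C_1e^(4t) - C_2e^(t), y(t) = 3C_1e^(4t) + 2C_2e^(t)

Coefficient matrix A = [[-5, -3], [18, 10]].
Characteristic polynomial det(A - λI) = λ^2 - 5λ + 4 = 0.
Eigenvalues λ = 4, 1.
For λ=4: (A-λI) row 1 is [-9, -3], so an eigenvector is (-1, 3).
For λ=1: (A-λI) row 1 is [-6, -3], so an eigenvector is (-1, 2).
General solution: C_1e^(4t)(-1,3) + C_2e^(t)(-1,2).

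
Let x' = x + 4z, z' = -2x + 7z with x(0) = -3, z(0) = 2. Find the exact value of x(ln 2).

A = [[1,4],[-2,7]]; eigenvalues λ = 5, 3.
Eigenvectors: (-1,-1) for λ=5, (-2,-1) for λ=3.
From the initial condition, c_1 = -7, c_2 = 5.
x(ln 2) = (-7)(2^5)(-1) + (5)(2^3)(-2) = 144.

144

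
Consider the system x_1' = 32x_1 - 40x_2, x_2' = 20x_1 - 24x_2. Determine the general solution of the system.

x_1(t) = -3C_1e^(4t)sin(4t) + C_1e^(4t)cos(4t) + C_2e^(4t)sin(4t) + 3C_2e^(4t)cos(4t), x_2(t) = -2C_1e^(4t)sin(4t) + C_1e^(4t)cos(4t) + C_2e^(4t)sin(4t) + 2C_2e^(4t)cos(4t)

Coefficient matrix A = [[32, -40], [20, -24]].
Characteristic polynomial det(A - λI) = λ^2 - 8λ + 32 = 0.
Eigenvalues λ = 4 ± 4i (complex conjugate pair).
For λ=4+4i: an eigenvector is (1,1) - i(-3,-2) = (1 + 3i, 1 + 2i).
A real fundamental pair from Re and Im of e^((4+4i)t)v: X_1 = e^(4t)(cos(4t)·(1,1) + sin(4t)·(-3,-2)), X_2 = e^(4t)(sin(4t)·(1,1) - cos(4t)·(-3,-2)).
General solution: C_1X_1 + C_2X_2.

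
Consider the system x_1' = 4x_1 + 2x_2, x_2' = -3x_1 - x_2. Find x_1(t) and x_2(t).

Coefficient matrix A = [[4, 2], [-3, -1]].
Characteristic polynomial det(A - λI) = λ^2 - 3λ + 2 = 0.
Eigenvalues λ = 2, 1.
For λ=2: (A-λI) row 1 is [2, 2], so an eigenvector is (1, -1).
For λ=1: (A-λI) row 1 is [3, 2], so an eigenvector is (2, -3).
General solution: c_1e^(2t)(1,-1) + c_2e^(t)(2,-3).

x_1(t) = c_1e^(2t) + 2c_2e^(t), x_2(t) = -c_1e^(2t) - 3c_2e^(t)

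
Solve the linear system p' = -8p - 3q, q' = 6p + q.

Coefficient matrix A = [[-8, -3], [6, 1]].
Characteristic polynomial det(A - λI) = λ^2 + 7λ + 10 = 0.
Eigenvalues λ = -2, -5.
For λ=-2: (A-λI) row 1 is [-6, -3], so an eigenvector is (1, -2).
For λ=-5: (A-λI) row 1 is [-3, -3], so an eigenvector is (-1, 1).
General solution: C_1e^(-2t)(1,-2) + C_2e^(-5t)(-1,1).

p(t) = C_1e^(-2t) - C_2e^(-5t), q(t) = -2C_1e^(-2t) + C_2e^(-5t)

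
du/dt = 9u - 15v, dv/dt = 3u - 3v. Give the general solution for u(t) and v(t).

u(t) = C_1e^(3t)sin(3t) - 2C_1e^(3t)cos(3t) - 2C_2e^(3t)sin(3t) - C_2e^(3t)cos(3t), v(t) = -C_1e^(3t)cos(3t) - C_2e^(3t)sin(3t)

Coefficient matrix A = [[9, -15], [3, -3]].
Characteristic polynomial det(A - λI) = λ^2 - 6λ + 18 = 0.
Eigenvalues λ = 3 ± 3i (complex conjugate pair).
For λ=3+3i: an eigenvector is (-2,-1) - i(1,0) = (-2 - i, -1).
A real fundamental pair from Re and Im of e^((3+3i)t)v: X_1 = e^(3t)(cos(3t)·(-2,-1) + sin(3t)·(1,0)), X_2 = e^(3t)(sin(3t)·(-2,-1) - cos(3t)·(1,0)).
General solution: C_1X_1 + C_2X_2.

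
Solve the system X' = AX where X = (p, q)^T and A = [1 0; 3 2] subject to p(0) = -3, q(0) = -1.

Coefficient matrix A = [[1, 0], [3, 2]].
Characteristic polynomial det(A - λI) = λ^2 - 3λ + 2 = 0.
Eigenvalues λ = 2, 1.
For λ=2: (A-λI) row 1 is [-1, 0], so an eigenvector is (0, 1).
For λ=1: (A-λI) row 2 is [3, 1], so an eigenvector is (1, -3).
General solution: K_1e^(2t)(0,1) + K_2e^(t)(1,-3).
Applying p(0)=-3, q(0)=-1 gives K_1=-10, K_2=-3.

p(t) = -3e^(t), q(t) = -10e^(2t) + 9e^(t)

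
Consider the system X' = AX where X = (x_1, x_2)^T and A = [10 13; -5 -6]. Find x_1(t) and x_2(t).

Coefficient matrix A = [[10, 13], [-5, -6]].
Characteristic polynomial det(A - λI) = λ^2 - 4λ + 5 = 0.
Eigenvalues λ = 2 ± i (complex conjugate pair).
For λ=2+i: an eigenvector is (-2,1) - i(-3,2) = (-2 + 3i, 1 - 2i).
A real fundamental pair from Re and Im of e^((2+i)t)v: X_1 = e^(2t)(cos(t)·(-2,1) + sin(t)·(-3,2)), X_2 = e^(2t)(sin(t)·(-2,1) - cos(t)·(-3,2)).
General solution: K_1X_1 + K_2X_2.

x_1(t) = -3K_1e^(2t)sin(t) - 2K_1e^(2t)cos(t) - 2K_2e^(2t)sin(t) + 3K_2e^(2t)cos(t), x_2(t) = 2K_1e^(2t)sin(t) + K_1e^(2t)cos(t) + K_2e^(2t)sin(t) - 2K_2e^(2t)cos(t)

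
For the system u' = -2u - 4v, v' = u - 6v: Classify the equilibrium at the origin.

A = [[-2,-4],[1,-6]]; det(A-λI) = λ^2 + 8λ + 16.
repeated λ = -4 with a single eigenvector.

stable improper node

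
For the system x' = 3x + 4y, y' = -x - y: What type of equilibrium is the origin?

unstable improper node

A = [[3,4],[-1,-1]]; det(A-λI) = λ^2 - 2λ + 1.
repeated λ = 1 with a single eigenvector.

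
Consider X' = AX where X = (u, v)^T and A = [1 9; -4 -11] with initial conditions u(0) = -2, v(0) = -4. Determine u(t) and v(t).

u(t) = -48te^(-5t) - 2e^(-5t), v(t) = 32te^(-5t) - 4e^(-5t)

Coefficient matrix A = [[1, 9], [-4, -11]].
Characteristic polynomial det(A - λI) = λ^2 + 10λ + 25 = 0.
Single eigenvalue λ = -5 with algebraic multiplicity 2.
Eigenvector v = (3,-2); generalized eigenvector w with (A-λI)w=v is (-1,1).
General solution: e^(-5t)[C_1·v + C_2·(t·v + w)].
Applying u(0)=-2, v(0)=-4 gives C_1=-6, C_2=-16.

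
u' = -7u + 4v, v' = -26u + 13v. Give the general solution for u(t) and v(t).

Coefficient matrix A = [[-7, 4], [-26, 13]].
Characteristic polynomial det(A - λI) = λ^2 - 6λ + 13 = 0.
Eigenvalues λ = 3 ± 2i (complex conjugate pair).
For λ=3+2i: an eigenvector is (1,2) - i(-1,-3) = (1 + i, 2 + 3i).
A real fundamental pair from Re and Im of e^((3+2i)t)v: X_1 = e^(3t)(cos(2t)·(1,2) + sin(2t)·(-1,-3)), X_2 = e^(3t)(sin(2t)·(1,2) - cos(2t)·(-1,-3)).
General solution: C_1X_1 + C_2X_2.

u(t) = -C_1e^(3t)sin(2t) + C_1e^(3t)cos(2t) + C_2e^(3t)sin(2t) + C_2e^(3t)cos(2t), v(t) = -3C_1e^(3t)sin(2t) + 2C_1e^(3t)cos(2t) + 2C_2e^(3t)sin(2t) + 3C_2e^(3t)cos(2t)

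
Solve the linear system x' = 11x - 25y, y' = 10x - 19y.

x(t) = -2K_1e^(-4t)sin(5t) + K_1e^(-4t)cos(5t) + K_2e^(-4t)sin(5t) + 2K_2e^(-4t)cos(5t), y(t) = -K_1e^(-4t)sin(5t) + K_1e^(-4t)cos(5t) + K_2e^(-4t)sin(5t) + K_2e^(-4t)cos(5t)

Coefficient matrix A = [[11, -25], [10, -19]].
Characteristic polynomial det(A - λI) = λ^2 + 8λ + 41 = 0.
Eigenvalues λ = -4 ± 5i (complex conjugate pair).
For λ=-4+5i: an eigenvector is (1,1) - i(-2,-1) = (1 + 2i, 1 + i).
A real fundamental pair from Re and Im of e^((-4+5i)t)v: X_1 = e^(-4t)(cos(5t)·(1,1) + sin(5t)·(-2,-1)), X_2 = e^(-4t)(sin(5t)·(1,1) - cos(5t)·(-2,-1)).
General solution: K_1X_1 + K_2X_2.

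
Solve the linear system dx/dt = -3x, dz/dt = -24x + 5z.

Coefficient matrix A = [[-3, 0], [-24, 5]].
Characteristic polynomial det(A - λI) = λ^2 - 2λ - 15 = 0.
Eigenvalues λ = 5, -3.
For λ=5: (A-λI) row 1 is [-8, 0], so an eigenvector is (0, 1).
For λ=-3: (A-λI) row 2 is [-24, 8], so an eigenvector is (-1, -3).
General solution: C_1e^(5t)(0,1) + C_2e^(-3t)(-1,-3).

x(t) = -C_2e^(-3t), z(t) = C_1e^(5t) - 3C_2e^(-3t)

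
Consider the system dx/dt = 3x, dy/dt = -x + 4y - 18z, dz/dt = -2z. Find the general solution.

Coefficient matrix A = [[3, 0, 0], [-1, 4, -18], [0, 0, -2]].
det(A - λI) = 0 gives eigenvalues λ = 3, 4, -2.
For λ=3: eigenvector (1,1,0).
For λ=4: eigenvector (0,1,0).
For λ=-2: eigenvector (0,3,1).
General solution: K_1e^(3t)(1,1,0) + K_2e^(4t)(0,1,0) + K_3e^(-2t)(0,3,1).

x(t) = K_1e^(3t), y(t) = K_1e^(3t) + K_2e^(4t) + 3K_3e^(-2t), z(t) = K_3e^(-2t)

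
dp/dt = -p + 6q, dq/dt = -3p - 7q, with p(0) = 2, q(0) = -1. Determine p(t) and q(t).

p(t) = 2e^(-4t)cos(3t), q(t) = -e^(-4t)sin(3t) - e^(-4t)cos(3t)

Coefficient matrix A = [[-1, 6], [-3, -7]].
Characteristic polynomial det(A - λI) = λ^2 + 8λ + 25 = 0.
Eigenvalues λ = -4 ± 3i (complex conjugate pair).
For λ=-4+3i: an eigenvector is (-1,0) - i(-1,1) = (-1 + i, 0 - i).
A real fundamental pair from Re and Im of e^((-4+3i)t)v: X_1 = e^(-4t)(cos(3t)·(-1,0) + sin(3t)·(-1,1)), X_2 = e^(-4t)(sin(3t)·(-1,0) - cos(3t)·(-1,1)).
General solution: K_1X_1 + K_2X_2.
Applying p(0)=2, q(0)=-1 gives K_1=-1, K_2=1.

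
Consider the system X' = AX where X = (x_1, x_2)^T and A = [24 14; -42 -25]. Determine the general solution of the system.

Coefficient matrix A = [[24, 14], [-42, -25]].
Characteristic polynomial det(A - λI) = λ^2 + λ - 12 = 0.
Eigenvalues λ = -4, 3.
For λ=-4: (A-λI) row 1 is [28, 14], so an eigenvector is (-1, 2).
For λ=3: (A-λI) row 1 is [21, 14], so an eigenvector is (-2, 3).
General solution: c_1e^(-4t)(-1,2) + c_2e^(3t)(-2,3).

x_1(t) = -c_1e^(-4t) - 2c_2e^(3t), x_2(t) = 2c_1e^(-4t) + 3c_2e^(3t)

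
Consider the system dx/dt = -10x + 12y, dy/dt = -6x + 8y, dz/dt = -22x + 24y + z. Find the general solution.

Coefficient matrix A = [[-10, 12, 0], [-6, 8, 0], [-22, 24, 1]].
det(A - λI) = 0 gives eigenvalues λ = 2, -4, 1.
For λ=2: eigenvector (1,1,2).
For λ=-4: eigenvector (-2,-1,-4).
For λ=1: eigenvector (0,0,1).
General solution: K_1e^(2t)(1,1,2) + K_2e^(-4t)(-2,-1,-4) + K_3e^(t)(0,0,1).

x(t) = K_1e^(2t) - 2K_2e^(-4t), y(t) = K_1e^(2t) - K_2e^(-4t), z(t) = 2K_1e^(2t) - 4K_2e^(-4t) + K_3e^(t)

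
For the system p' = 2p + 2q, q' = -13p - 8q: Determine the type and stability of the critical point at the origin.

A = [[2,2],[-13,-8]]; det(A-λI) = λ^2 + 6λ + 10.
λ = -3 ± i: negative real part.

stable spiral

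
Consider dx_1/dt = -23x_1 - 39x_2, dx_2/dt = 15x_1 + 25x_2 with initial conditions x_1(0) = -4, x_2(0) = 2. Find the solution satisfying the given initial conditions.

Coefficient matrix A = [[-23, -39], [15, 25]].
Characteristic polynomial det(A - λI) = λ^2 - 2λ + 10 = 0.
Eigenvalues λ = 1 ± 3i (complex conjugate pair).
For λ=1+3i: an eigenvector is (3,-2) - i(2,-1) = (3 - 2i, -2 + i).
A real fundamental pair from Re and Im of e^((1+3i)t)v: X_1 = e^(t)(cos(3t)·(3,-2) + sin(3t)·(2,-1)), X_2 = e^(t)(sin(3t)·(3,-2) - cos(3t)·(2,-1)).
General solution: K_1X_1 + K_2X_2.
Applying x_1(0)=-4, x_2(0)=2 gives K_1=0, K_2=2.

x_1(t) = 6e^(t)sin(3t) - 4e^(t)cos(3t), x_2(t) = -4e^(t)sin(3t) + 2e^(t)cos(3t)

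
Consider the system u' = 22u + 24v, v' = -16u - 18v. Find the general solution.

u(t) = C_1e^(-2t) - 3C_2e^(6t), v(t) = -C_1e^(-2t) + 2C_2e^(6t)

Coefficient matrix A = [[22, 24], [-16, -18]].
Characteristic polynomial det(A - λI) = λ^2 - 4λ - 12 = 0.
Eigenvalues λ = -2, 6.
For λ=-2: (A-λI) row 1 is [24, 24], so an eigenvector is (1, -1).
For λ=6: (A-λI) row 1 is [16, 24], so an eigenvector is (-3, 2).
General solution: C_1e^(-2t)(1,-1) + C_2e^(6t)(-3,2).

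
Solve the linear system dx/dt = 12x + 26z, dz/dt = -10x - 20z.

x(t) = 3c_1e^(-4t)sin(2t) + 2c_1e^(-4t)cos(2t) + 2c_2e^(-4t)sin(2t) - 3c_2e^(-4t)cos(2t), z(t) = -2c_1e^(-4t)sin(2t) - c_1e^(-4t)cos(2t) - c_2e^(-4t)sin(2t) + 2c_2e^(-4t)cos(2t)

Coefficient matrix A = [[12, 26], [-10, -20]].
Characteristic polynomial det(A - λI) = λ^2 + 8λ + 20 = 0.
Eigenvalues λ = -4 ± 2i (complex conjugate pair).
For λ=-4+2i: an eigenvector is (2,-1) - i(3,-2) = (2 - 3i, -1 + 2i).
A real fundamental pair from Re and Im of e^((-4+2i)t)v: X_1 = e^(-4t)(cos(2t)·(2,-1) + sin(2t)·(3,-2)), X_2 = e^(-4t)(sin(2t)·(2,-1) - cos(2t)·(3,-2)).
General solution: c_1X_1 + c_2X_2.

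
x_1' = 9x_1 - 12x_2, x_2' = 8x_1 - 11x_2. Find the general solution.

x_1(t) = 3K_1e^(t) - K_2e^(-3t), x_2(t) = 2K_1e^(t) - K_2e^(-3t)

Coefficient matrix A = [[9, -12], [8, -11]].
Characteristic polynomial det(A - λI) = λ^2 + 2λ - 3 = 0.
Eigenvalues λ = 1, -3.
For λ=1: (A-λI) row 1 is [8, -12], so an eigenvector is (3, 2).
For λ=-3: (A-λI) row 1 is [12, -12], so an eigenvector is (-1, -1).
General solution: K_1e^(t)(3,2) + K_2e^(-3t)(-1,-1).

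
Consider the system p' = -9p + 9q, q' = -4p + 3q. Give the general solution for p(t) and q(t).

p(t) = 3C_1e^(-3t) + 3C_2te^(-3t) + C_2e^(-3t), q(t) = 2C_1e^(-3t) + 2C_2te^(-3t) + C_2e^(-3t)

Coefficient matrix A = [[-9, 9], [-4, 3]].
Characteristic polynomial det(A - λI) = λ^2 + 6λ + 9 = 0.
Single eigenvalue λ = -3 with algebraic multiplicity 2.
Eigenvector v = (3,2); generalized eigenvector w with (A-λI)w=v is (1,1).
General solution: e^(-3t)[C_1·v + C_2·(t·v + w)].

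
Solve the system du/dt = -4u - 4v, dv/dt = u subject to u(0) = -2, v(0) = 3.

u(t) = -8te^(-2t) - 2e^(-2t), v(t) = 4te^(-2t) + 3e^(-2t)

Coefficient matrix A = [[-4, -4], [1, 0]].
Characteristic polynomial det(A - λI) = λ^2 + 4λ + 4 = 0.
Single eigenvalue λ = -2 with algebraic multiplicity 2.
Eigenvector v = (2,-1); generalized eigenvector w with (A-λI)w=v is (-1,0).
General solution: e^(-2t)[C_1·v + C_2·(t·v + w)].
Applying u(0)=-2, v(0)=3 gives C_1=-3, C_2=-4.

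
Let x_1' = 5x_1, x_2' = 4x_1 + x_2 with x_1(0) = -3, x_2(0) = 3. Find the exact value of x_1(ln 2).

-96

A = [[5,0],[4,1]]; eigenvalues λ = 1, 5.
Eigenvectors: (0,1) for λ=1, (-1,-1) for λ=5.
From the initial condition, c_1 = 6, c_2 = 3.
x_1(ln 2) = (6)(2^1)(0) + (3)(2^5)(-1) = -96.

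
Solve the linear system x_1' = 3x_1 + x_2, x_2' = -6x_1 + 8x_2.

Coefficient matrix A = [[3, 1], [-6, 8]].
Characteristic polynomial det(A - λI) = λ^2 - 11λ + 30 = 0.
Eigenvalues λ = 6, 5.
For λ=6: (A-λI) row 1 is [-3, 1], so an eigenvector is (-1, -3).
For λ=5: (A-λI) row 1 is [-2, 1], so an eigenvector is (-1, -2).
General solution: K_1e^(6t)(-1,-3) + K_2e^(5t)(-1,-2).

x_1(t) = -K_1e^(6t) - K_2e^(5t), x_2(t) = -3K_1e^(6t) - 2K_2e^(5t)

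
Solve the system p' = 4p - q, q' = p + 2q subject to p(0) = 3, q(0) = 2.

Coefficient matrix A = [[4, -1], [1, 2]].
Characteristic polynomial det(A - λI) = λ^2 - 6λ + 9 = 0.
Single eigenvalue λ = 3 with algebraic multiplicity 2.
Eigenvector v = (1,1); generalized eigenvector w with (A-λI)w=v is (-1,-2).
General solution: e^(3t)[K_1·v + K_2·(t·v + w)].
Applying p(0)=3, q(0)=2 gives K_1=4, K_2=1.

p(t) = te^(3t) + 3e^(3t), q(t) = te^(3t) + 2e^(3t)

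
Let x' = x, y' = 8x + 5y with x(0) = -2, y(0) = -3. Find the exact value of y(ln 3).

A = [[1,0],[8,5]]; eigenvalues λ = 1, 5.
Eigenvectors: (-1,2) for λ=1, (0,-1) for λ=5.
From the initial condition, c_1 = 2, c_2 = 7.
y(ln 3) = (2)(3^1)(2) + (7)(3^5)(-1) = -1689.

-1689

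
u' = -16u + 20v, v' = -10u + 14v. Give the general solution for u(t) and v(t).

u(t) = -K_1e^(4t) + 2K_2e^(-6t), v(t) = -K_1e^(4t) + K_2e^(-6t)

Coefficient matrix A = [[-16, 20], [-10, 14]].
Characteristic polynomial det(A - λI) = λ^2 + 2λ - 24 = 0.
Eigenvalues λ = 4, -6.
For λ=4: (A-λI) row 1 is [-20, 20], so an eigenvector is (-1, -1).
For λ=-6: (A-λI) row 1 is [-10, 20], so an eigenvector is (2, 1).
General solution: K_1e^(4t)(-1,-1) + K_2e^(-6t)(2,1).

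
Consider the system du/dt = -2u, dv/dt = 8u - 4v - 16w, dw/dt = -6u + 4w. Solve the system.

Coefficient matrix A = [[-2, 0, 0], [8, -4, -16], [-6, 0, 4]].
det(A - λI) = 0 gives eigenvalues λ = -2, -4, 4.
For λ=-2: eigenvector (1,-4,1).
For λ=-4: eigenvector (0,1,0).
For λ=4: eigenvector (0,-2,1).
General solution: c_1e^(-2t)(1,-4,1) + c_2e^(-4t)(0,1,0) + c_3e^(4t)(0,-2,1).

u(t) = c_1e^(-2t), v(t) = -4c_1e^(-2t) + c_2e^(-4t) - 2c_3e^(4t), w(t) = c_1e^(-2t) + c_3e^(4t)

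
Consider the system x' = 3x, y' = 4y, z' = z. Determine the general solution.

Coefficient matrix A = [[3, 0, 0], [0, 4, 0], [0, 0, 1]].
det(A - λI) = 0 gives eigenvalues λ = 3, 4, 1.
For λ=3: eigenvector (1,0,0).
For λ=4: eigenvector (0,1,0).
For λ=1: eigenvector (0,0,1).
General solution: C_1e^(3t)(1,0,0) + C_2e^(4t)(0,1,0) + C_3e^(t)(0,0,1).

x(t) = C_1e^(3t), y(t) = C_2e^(4t), z(t) = C_3e^(t)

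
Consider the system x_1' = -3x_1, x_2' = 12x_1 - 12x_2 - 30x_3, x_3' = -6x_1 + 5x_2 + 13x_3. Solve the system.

Coefficient matrix A = [[-3, 0, 0], [12, -12, -30], [-6, 5, 13]].
det(A - λI) = 0 gives eigenvalues λ = -3, -2, 3.
For λ=-3: eigenvector (1,-2,1).
For λ=-2: eigenvector (0,3,-1).
For λ=3: eigenvector (0,-2,1).
General solution: K_1e^(-3t)(1,-2,1) + K_2e^(-2t)(0,3,-1) + K_3e^(3t)(0,-2,1).

x_1(t) = K_1e^(-3t), x_2(t) = -2K_1e^(-3t) + 3K_2e^(-2t) - 2K_3e^(3t), x_3(t) = K_1e^(-3t) - K_2e^(-2t) + K_3e^(3t)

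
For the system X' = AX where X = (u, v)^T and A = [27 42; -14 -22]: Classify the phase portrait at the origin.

A = [[27,42],[-14,-22]]; det(A-λI) = λ^2 - 5λ - 6.
λ = -1, 6: opposite signs.

saddle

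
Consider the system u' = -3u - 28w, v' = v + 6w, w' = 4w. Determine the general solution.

Coefficient matrix A = [[-3, 0, -28], [0, 1, 6], [0, 0, 4]].
det(A - λI) = 0 gives eigenvalues λ = -3, 4, 1.
For λ=-3: eigenvector (1,0,0).
For λ=4: eigenvector (-4,2,1).
For λ=1: eigenvector (0,1,0).
General solution: c_1e^(-3t)(1,0,0) + c_2e^(4t)(-4,2,1) + c_3e^(t)(0,1,0).

u(t) = c_1e^(-3t) - 4c_2e^(4t), v(t) = 2c_2e^(4t) + c_3e^(t), w(t) = c_2e^(4t)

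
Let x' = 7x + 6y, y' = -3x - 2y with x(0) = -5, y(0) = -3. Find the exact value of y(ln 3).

615

A = [[7,6],[-3,-2]]; eigenvalues λ = 4, 1.
Eigenvectors: (-2,1) for λ=4, (-1,1) for λ=1.
From the initial condition, c_1 = 8, c_2 = -11.
y(ln 3) = (8)(3^4)(1) + (-11)(3^1)(1) = 615.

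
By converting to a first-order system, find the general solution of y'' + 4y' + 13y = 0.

Let x_1 = y, x_2 = y'. Then x_1' = x_2 and x_2' = -13x_1 - 4x_2.
A = [[0,1],[-13,-4]]; det(A-λI) = λ^2 + 4λ + 13.
Eigenvalues λ = -2 ± 3i.

y(t) = c_1e^(-2t)cos(3t) + c_2e^(-2t)sin(3t)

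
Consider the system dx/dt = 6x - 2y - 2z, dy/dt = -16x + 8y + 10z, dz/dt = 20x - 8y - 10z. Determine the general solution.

x(t) = c_1e^(2t) - c_3e^(4t), y(t) = c_1e^(2t) - c_2e^(-2t) + c_3e^(4t), z(t) = c_1e^(2t) + c_2e^(-2t) - 2c_3e^(4t)

Coefficient matrix A = [[6, -2, -2], [-16, 8, 10], [20, -8, -10]].
det(A - λI) = 0 gives eigenvalues λ = 2, -2, 4.
For λ=2: eigenvector (1,1,1).
For λ=-2: eigenvector (0,-1,1).
For λ=4: eigenvector (-1,1,-2).
General solution: c_1e^(2t)(1,1,1) + c_2e^(-2t)(0,-1,1) + c_3e^(4t)(-1,1,-2).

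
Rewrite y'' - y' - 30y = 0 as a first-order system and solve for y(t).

Let x_1 = y, x_2 = y'. Then x_1' = x_2 and x_2' = 30x_1 + x_2.
A = [[0,1],[30,1]]; det(A-λI) = λ^2 - λ - 30.
Eigenvalues λ = -5, 6 with eigenvectors (1,-5), (1,6).

y(t) = K_1e^(-5t) + K_2e^(6t)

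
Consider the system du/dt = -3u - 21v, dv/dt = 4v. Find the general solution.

u(t) = c_1e^(-3t) - 3c_2e^(4t), v(t) = c_2e^(4t)

Coefficient matrix A = [[-3, -21], [0, 4]].
Characteristic polynomial det(A - λI) = λ^2 - λ - 12 = 0.
Eigenvalues λ = -3, 4.
For λ=-3: (A-λI) row 1 is [0, -21], so an eigenvector is (1, 0).
For λ=4: (A-λI) row 1 is [-7, -21], so an eigenvector is (-3, 1).
General solution: c_1e^(-3t)(1,0) + c_2e^(4t)(-3,1).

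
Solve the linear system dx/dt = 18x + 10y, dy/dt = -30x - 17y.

x(t) = -2K_1e^(3t) - K_2e^(-2t), y(t) = 3K_1e^(3t) + 2K_2e^(-2t)

Coefficient matrix A = [[18, 10], [-30, -17]].
Characteristic polynomial det(A - λI) = λ^2 - λ - 6 = 0.
Eigenvalues λ = 3, -2.
For λ=3: (A-λI) row 1 is [15, 10], so an eigenvector is (-2, 3).
For λ=-2: (A-λI) row 1 is [20, 10], so an eigenvector is (-1, 2).
General solution: K_1e^(3t)(-2,3) + K_2e^(-2t)(-1,2).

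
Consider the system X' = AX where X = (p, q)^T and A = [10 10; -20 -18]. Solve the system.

Coefficient matrix A = [[10, 10], [-20, -18]].
Characteristic polynomial det(A - λI) = λ^2 + 8λ + 20 = 0.
Eigenvalues λ = -4 ± 2i (complex conjugate pair).
For λ=-4+2i: an eigenvector is (2,-3) - i(-1,1) = (2 + i, -3 - i).
A real fundamental pair from Re and Im of e^((-4+2i)t)v: X_1 = e^(-4t)(cos(2t)·(2,-3) + sin(2t)·(-1,1)), X_2 = e^(-4t)(sin(2t)·(2,-3) - cos(2t)·(-1,1)).
General solution: K_1X_1 + K_2X_2.

p(t) = -K_1e^(-4t)sin(2t) + 2K_1e^(-4t)cos(2t) + 2K_2e^(-4t)sin(2t) + K_2e^(-4t)cos(2t), q(t) = K_1e^(-4t)sin(2t) - 3K_1e^(-4t)cos(2t) - 3K_2e^(-4t)sin(2t) - K_2e^(-4t)cos(2t)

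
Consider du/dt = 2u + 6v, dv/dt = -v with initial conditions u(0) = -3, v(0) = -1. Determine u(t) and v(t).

Coefficient matrix A = [[2, 6], [0, -1]].
Characteristic polynomial det(A - λI) = λ^2 - λ - 2 = 0.
Eigenvalues λ = -1, 2.
For λ=-1: (A-λI) row 1 is [3, 6], so an eigenvector is (2, -1).
For λ=2: (A-λI) row 1 is [0, 6], so an eigenvector is (-1, 0).
General solution: C_1e^(-t)(2,-1) + C_2e^(2t)(-1,0).
Applying u(0)=-3, v(0)=-1 gives C_1=1, C_2=5.

u(t) = -5e^(2t) + 2e^(-t), v(t) = -e^(-t)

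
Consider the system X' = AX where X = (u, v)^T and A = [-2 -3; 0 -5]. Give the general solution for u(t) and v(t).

Coefficient matrix A = [[-2, -3], [0, -5]].
Characteristic polynomial det(A - λI) = λ^2 + 7λ + 10 = 0.
Eigenvalues λ = -5, -2.
For λ=-5: (A-λI) row 1 is [3, -3], so an eigenvector is (-1, -1).
For λ=-2: (A-λI) row 1 is [0, -3], so an eigenvector is (1, 0).
General solution: c_1e^(-5t)(-1,-1) + c_2e^(-2t)(1,0).

u(t) = -c_1e^(-5t) + c_2e^(-2t), v(t) = -c_1e^(-5t)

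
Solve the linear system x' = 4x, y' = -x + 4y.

Coefficient matrix A = [[4, 0], [-1, 4]].
Characteristic polynomial det(A - λI) = λ^2 - 8λ + 16 = 0.
Single eigenvalue λ = 4 with algebraic multiplicity 2.
Eigenvector v = (0,-1); generalized eigenvector w with (A-λI)w=v is (1,0).
General solution: e^(4t)[C_1·v + C_2·(t·v + w)].

x(t) = C_2e^(4t), y(t) = -C_1e^(4t) - C_2te^(4t)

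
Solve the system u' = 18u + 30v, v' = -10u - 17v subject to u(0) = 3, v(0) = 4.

u(t) = 36e^(3t) - 33e^(-2t), v(t) = -18e^(3t) + 22e^(-2t)

Coefficient matrix A = [[18, 30], [-10, -17]].
Characteristic polynomial det(A - λI) = λ^2 - λ - 6 = 0.
Eigenvalues λ = 3, -2.
For λ=3: (A-λI) row 1 is [15, 30], so an eigenvector is (2, -1).
For λ=-2: (A-λI) row 1 is [20, 30], so an eigenvector is (3, -2).
General solution: c_1e^(3t)(2,-1) + c_2e^(-2t)(3,-2).
Applying u(0)=3, v(0)=4 gives c_1=18, c_2=-11.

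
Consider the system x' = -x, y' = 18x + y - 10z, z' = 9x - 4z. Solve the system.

Coefficient matrix A = [[-1, 0, 0], [18, 1, -10], [9, 0, -4]].
det(A - λI) = 0 gives eigenvalues λ = -4, 1, -1.
For λ=-4: eigenvector (0,2,1).
For λ=1: eigenvector (0,1,0).
For λ=-1: eigenvector (1,6,3).
General solution: c_1e^(-4t)(0,2,1) + c_2e^(t)(0,1,0) + c_3e^(-t)(1,6,3).

x(t) = c_3e^(-t), y(t) = 2c_1e^(-4t) + c_2e^(t) + 6c_3e^(-t), z(t) = c_1e^(-4t) + 3c_3e^(-t)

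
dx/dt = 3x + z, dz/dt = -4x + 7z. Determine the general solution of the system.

x(t) = C_1e^(5t) + C_2te^(5t) - C_2e^(5t), z(t) = 2C_1e^(5t) + 2C_2te^(5t) - C_2e^(5t)

Coefficient matrix A = [[3, 1], [-4, 7]].
Characteristic polynomial det(A - λI) = λ^2 - 10λ + 25 = 0.
Single eigenvalue λ = 5 with algebraic multiplicity 2.
Eigenvector v = (1,2); generalized eigenvector w with (A-λI)w=v is (-1,-1).
General solution: e^(5t)[C_1·v + C_2·(t·v + w)].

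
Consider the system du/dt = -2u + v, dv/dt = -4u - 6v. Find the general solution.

u(t) = -c_1e^(-4t) - c_2te^(-4t) - 2c_2e^(-4t), v(t) = 2c_1e^(-4t) + 2c_2te^(-4t) + 3c_2e^(-4t)

Coefficient matrix A = [[-2, 1], [-4, -6]].
Characteristic polynomial det(A - λI) = λ^2 + 8λ + 16 = 0.
Single eigenvalue λ = -4 with algebraic multiplicity 2.
Eigenvector v = (-1,2); generalized eigenvector w with (A-λI)w=v is (-2,3).
General solution: e^(-4t)[c_1·v + c_2·(t·v + w)].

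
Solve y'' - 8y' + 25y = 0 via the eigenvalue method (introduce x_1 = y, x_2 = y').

y(t) = K_1e^(4t)cos(3t) + K_2e^(4t)sin(3t)

Let x_1 = y, x_2 = y'. Then x_1' = x_2 and x_2' = -25x_1 + 8x_2.
A = [[0,1],[-25,8]]; det(A-λI) = λ^2 - 8λ + 25.
Eigenvalues λ = 4 ± 3i.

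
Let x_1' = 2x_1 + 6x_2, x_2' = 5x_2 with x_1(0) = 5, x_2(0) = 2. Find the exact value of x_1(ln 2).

132

A = [[2,6],[0,5]]; eigenvalues λ = 5, 2.
Eigenvectors: (2,1) for λ=5, (1,0) for λ=2.
From the initial condition, c_1 = 2, c_2 = 1.
x_1(ln 2) = (2)(2^5)(2) + (1)(2^2)(1) = 132.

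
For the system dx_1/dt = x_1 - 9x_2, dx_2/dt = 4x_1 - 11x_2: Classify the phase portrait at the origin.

A = [[1,-9],[4,-11]]; det(A-λI) = λ^2 + 10λ + 25.
repeated λ = -5 with a single eigenvector.

stable improper node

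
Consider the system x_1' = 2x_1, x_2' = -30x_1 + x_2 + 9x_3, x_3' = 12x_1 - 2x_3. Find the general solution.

x_1(t) = C_1e^(2t), x_2(t) = -3C_1e^(2t) + C_2e^(t) - 3C_3e^(-2t), x_3(t) = 3C_1e^(2t) + C_3e^(-2t)

Coefficient matrix A = [[2, 0, 0], [-30, 1, 9], [12, 0, -2]].
det(A - λI) = 0 gives eigenvalues λ = 2, 1, -2.
For λ=2: eigenvector (1,-3,3).
For λ=1: eigenvector (0,1,0).
For λ=-2: eigenvector (0,-3,1).
General solution: C_1e^(2t)(1,-3,3) + C_2e^(t)(0,1,0) + C_3e^(-2t)(0,-3,1).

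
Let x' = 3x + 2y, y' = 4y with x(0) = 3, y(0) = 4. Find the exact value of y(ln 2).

64

A = [[3,2],[0,4]]; eigenvalues λ = 4, 3.
Eigenvectors: (-2,-1) for λ=4, (1,0) for λ=3.
From the initial condition, c_1 = -4, c_2 = -5.
y(ln 2) = (-4)(2^4)(-1) + (-5)(2^3)(0) = 64.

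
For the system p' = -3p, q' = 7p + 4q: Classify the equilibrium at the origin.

saddle

A = [[-3,0],[7,4]]; det(A-λI) = λ^2 - λ - 12.
λ = -3, 4: opposite signs.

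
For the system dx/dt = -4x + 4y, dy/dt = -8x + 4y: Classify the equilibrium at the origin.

center

A = [[-4,4],[-8,4]]; det(A-λI) = λ^2 + 16.
λ = 0 ± 4i: zero real part.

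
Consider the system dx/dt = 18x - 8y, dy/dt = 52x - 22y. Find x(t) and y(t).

Coefficient matrix A = [[18, -8], [52, -22]].
Characteristic polynomial det(A - λI) = λ^2 + 4λ + 20 = 0.
Eigenvalues λ = -2 ± 4i (complex conjugate pair).
For λ=-2+4i: an eigenvector is (1,2) - i(1,3) = (1 - i, 2 - 3i).
A real fundamental pair from Re and Im of e^((-2+4i)t)v: X_1 = e^(-2t)(cos(4t)·(1,2) + sin(4t)·(1,3)), X_2 = e^(-2t)(sin(4t)·(1,2) - cos(4t)·(1,3)).
General solution: K_1X_1 + K_2X_2.

x(t) = K_1e^(-2t)sin(4t) + K_1e^(-2t)cos(4t) + K_2e^(-2t)sin(4t) - K_2e^(-2t)cos(4t), y(t) = 3K_1e^(-2t)sin(4t) + 2K_1e^(-2t)cos(4t) + 2K_2e^(-2t)sin(4t) - 3K_2e^(-2t)cos(4t)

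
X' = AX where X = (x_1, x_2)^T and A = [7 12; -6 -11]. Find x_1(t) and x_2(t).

Coefficient matrix A = [[7, 12], [-6, -11]].
Characteristic polynomial det(A - λI) = λ^2 + 4λ - 5 = 0.
Eigenvalues λ = -5, 1.
For λ=-5: (A-λI) row 1 is [12, 12], so an eigenvector is (-1, 1).
For λ=1: (A-λI) row 1 is [6, 12], so an eigenvector is (-2, 1).
General solution: C_1e^(-5t)(-1,1) + C_2e^(t)(-2,1).

x_1(t) = -C_1e^(-5t) - 2C_2e^(t), x_2(t) = C_1e^(-5t) + C_2e^(t)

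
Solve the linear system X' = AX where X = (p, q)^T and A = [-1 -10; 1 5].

Coefficient matrix A = [[-1, -10], [1, 5]].
Characteristic polynomial det(A - λI) = λ^2 - 4λ + 5 = 0.
Eigenvalues λ = 2 ± i (complex conjugate pair).
For λ=2+i: an eigenvector is (-3,1) - i(-1,0) = (-3 + i, 1).
A real fundamental pair from Re and Im of e^((2+i)t)v: X_1 = e^(2t)(cos(t)·(-3,1) + sin(t)·(-1,0)), X_2 = e^(2t)(sin(t)·(-3,1) - cos(t)·(-1,0)).
General solution: C_1X_1 + C_2X_2.

p(t) = -C_1e^(2t)sin(t) - 3C_1e^(2t)cos(t) - 3C_2e^(2t)sin(t) + C_2e^(2t)cos(t), q(t) = C_1e^(2t)cos(t) + C_2e^(2t)sin(t)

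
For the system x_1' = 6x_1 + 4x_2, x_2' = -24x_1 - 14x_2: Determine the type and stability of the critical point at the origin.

stable node

A = [[6,4],[-24,-14]]; det(A-λI) = λ^2 + 8λ + 12.
λ = -6, -2: both negative.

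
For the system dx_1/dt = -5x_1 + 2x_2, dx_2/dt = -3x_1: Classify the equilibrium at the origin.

stable node

A = [[-5,2],[-3,0]]; det(A-λI) = λ^2 + 5λ + 6.
λ = -2, -3: both negative.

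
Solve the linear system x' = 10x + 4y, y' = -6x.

Coefficient matrix A = [[10, 4], [-6, 0]].
Characteristic polynomial det(A - λI) = λ^2 - 10λ + 24 = 0.
Eigenvalues λ = 4, 6.
For λ=4: (A-λI) row 1 is [6, 4], so an eigenvector is (2, -3).
For λ=6: (A-λI) row 1 is [4, 4], so an eigenvector is (-1, 1).
General solution: C_1e^(4t)(2,-3) + C_2e^(6t)(-1,1).

x(t) = 2C_1e^(4t) - C_2e^(6t), y(t) = -3C_1e^(4t) + C_2e^(6t)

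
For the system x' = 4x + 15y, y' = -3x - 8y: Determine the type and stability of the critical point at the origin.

stable spiral

A = [[4,15],[-3,-8]]; det(A-λI) = λ^2 + 4λ + 13.
λ = -2 ± 3i: negative real part.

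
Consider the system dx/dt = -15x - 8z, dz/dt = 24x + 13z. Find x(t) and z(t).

Coefficient matrix A = [[-15, -8], [24, 13]].
Characteristic polynomial det(A - λI) = λ^2 + 2λ - 3 = 0.
Eigenvalues λ = 1, -3.
For λ=1: (A-λI) row 1 is [-16, -8], so an eigenvector is (-1, 2).
For λ=-3: (A-λI) row 1 is [-12, -8], so an eigenvector is (2, -3).
General solution: C_1e^(t)(-1,2) + C_2e^(-3t)(2,-3).

x(t) = -C_1e^(t) + 2C_2e^(-3t), z(t) = 2C_1e^(t) - 3C_2e^(-3t)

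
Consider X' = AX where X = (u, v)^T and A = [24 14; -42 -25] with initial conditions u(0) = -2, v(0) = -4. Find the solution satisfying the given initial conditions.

u(t) = -16e^(3t) + 14e^(-4t), v(t) = 24e^(3t) - 28e^(-4t)

Coefficient matrix A = [[24, 14], [-42, -25]].
Characteristic polynomial det(A - λI) = λ^2 + λ - 12 = 0.
Eigenvalues λ = 3, -4.
For λ=3: (A-λI) row 1 is [21, 14], so an eigenvector is (-2, 3).
For λ=-4: (A-λI) row 1 is [28, 14], so an eigenvector is (-1, 2).
General solution: c_1e^(3t)(-2,3) + c_2e^(-4t)(-1,2).
Applying u(0)=-2, v(0)=-4 gives c_1=8, c_2=-14.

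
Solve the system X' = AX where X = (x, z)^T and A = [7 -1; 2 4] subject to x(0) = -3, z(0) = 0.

x(t) = -6e^(6t) + 3e^(5t), z(t) = -6e^(6t) + 6e^(5t)

Coefficient matrix A = [[7, -1], [2, 4]].
Characteristic polynomial det(A - λI) = λ^2 - 11λ + 30 = 0.
Eigenvalues λ = 5, 6.
For λ=5: (A-λI) row 1 is [2, -1], so an eigenvector is (-1, -2).
For λ=6: (A-λI) row 1 is [1, -1], so an eigenvector is (-1, -1).
General solution: K_1e^(5t)(-1,-2) + K_2e^(6t)(-1,-1).
Applying x(0)=-3, z(0)=0 gives K_1=-3, K_2=6.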